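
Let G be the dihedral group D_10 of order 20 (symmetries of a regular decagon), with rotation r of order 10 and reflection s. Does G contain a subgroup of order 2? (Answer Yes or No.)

2 | 20. A subgroup of order 2 is {e, r^2s}.

Yes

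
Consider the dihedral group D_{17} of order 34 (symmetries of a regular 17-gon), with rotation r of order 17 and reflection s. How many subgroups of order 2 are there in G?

|G| = 34 and 2 | 34, so subgroups of order 2 are possible by Lagrange.
The subgroups of order 2 are: {e, r^10s}; {e, r^11s}; {e, r^12s}; {e, r^13s}; … (17 in all).
So G has 17 subgroups of order 2.

17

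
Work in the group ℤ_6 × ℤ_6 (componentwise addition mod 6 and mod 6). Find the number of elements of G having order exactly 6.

24

An element (a,b) has order lcm(ord(a), ord(b)); count pairs with lcm equal to 6.
Enumerating gives 24 such elements.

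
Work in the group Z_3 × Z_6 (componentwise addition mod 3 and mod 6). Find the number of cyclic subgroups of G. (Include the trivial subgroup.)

10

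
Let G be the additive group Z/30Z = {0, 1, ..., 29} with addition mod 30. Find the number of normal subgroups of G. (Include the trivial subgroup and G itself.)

G is abelian, so every subgroup is normal.
G has 8 subgroups in total, hence 8 normal subgroups.

8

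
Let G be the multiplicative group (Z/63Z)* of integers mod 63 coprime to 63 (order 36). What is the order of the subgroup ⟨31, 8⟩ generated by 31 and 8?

12

|⟨31⟩| = 6 and |⟨8⟩| = 2, so |H| is a multiple of lcm(6, 2) = 6 and divides |G| = 36.
Closing under the operation: H = {1, 2, 4, 8, 16, 31, 32, 47, 55, 59, 61, 62}, so |H| = 12.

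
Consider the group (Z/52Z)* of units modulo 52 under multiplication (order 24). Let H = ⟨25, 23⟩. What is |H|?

|⟨25⟩| = 2 and |⟨23⟩| = 6, so |H| is a multiple of lcm(2, 6) = 6 and divides |G| = 24.
Closing under the operation: H = {1, 3, 9, 17, 23, 25, 27, 29, 35, 43, 49, 51}, so |H| = 12.

12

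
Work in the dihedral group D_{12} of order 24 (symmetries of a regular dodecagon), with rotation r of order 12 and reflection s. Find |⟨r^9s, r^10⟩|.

|⟨r^9s⟩| = 2 and |⟨r^10⟩| = 6, so |H| is a multiple of lcm(2, 6) = 6 and divides |G| = 24.
Closing under the operation: H = {e, r^2, r^4, r^6, r^8, r^10, rs, r^3s, r^5s, r^7s, r^9s, r^11s}, so |H| = 12.

12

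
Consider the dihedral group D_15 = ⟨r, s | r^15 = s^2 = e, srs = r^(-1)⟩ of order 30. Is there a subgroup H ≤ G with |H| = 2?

2 | 30. A subgroup of order 2 is {e, r^10s}.

Yes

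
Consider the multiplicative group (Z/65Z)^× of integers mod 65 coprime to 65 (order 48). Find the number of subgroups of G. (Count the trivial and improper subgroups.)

30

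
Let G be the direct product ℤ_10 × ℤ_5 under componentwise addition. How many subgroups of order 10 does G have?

6

|G| = 50 and 10 | 50, so subgroups of order 10 are possible by Lagrange.
The subgroups of order 10 are: {(0,0), (0,1), (0,2), (0,3), (0,4), (5,0), (5,1), (5,2), (5,3), (5,4)}; {(0,0), (1,0), (2,0), (3,0), (4,0), (5,0), (6,0), (7,0), (8,0), (9,0)}; {(0,0), (1,1), (2,2), (3,3), (4,4), (5,0), (6,1), (7,2), (8,3), (9,4)}; {(0,0), (1,2), (2,4), (3,1), (4,3), (5,0), (6,2), (7,4), (8,1), (9,3)}; … (6 in all).
So G has 6 subgroups of order 10.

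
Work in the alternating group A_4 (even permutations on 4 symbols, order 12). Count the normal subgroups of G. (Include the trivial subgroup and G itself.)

3

G has 10 subgroups. Checking conjugation-invariance by order — order 1: 1/1 normal; order 2: 0/3 normal; order 3: 0/4 normal; order 4: 1/1 normal; order 12: 1/1 normal.
Total normal subgroups: 3.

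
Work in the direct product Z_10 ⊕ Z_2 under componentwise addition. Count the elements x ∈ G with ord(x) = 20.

0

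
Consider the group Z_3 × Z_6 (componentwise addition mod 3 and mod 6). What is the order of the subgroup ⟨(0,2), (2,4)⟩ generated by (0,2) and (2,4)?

9

|⟨(0,2)⟩| = 3 and |⟨(2,4)⟩| = 3, so |H| is a multiple of lcm(3, 3) = 3 and divides |G| = 18.
Closing under the operation: H = {(0,0), (0,2), (0,4), (1,0), (1,2), (1,4), (2,0), (2,2), (2,4)}, so |H| = 9.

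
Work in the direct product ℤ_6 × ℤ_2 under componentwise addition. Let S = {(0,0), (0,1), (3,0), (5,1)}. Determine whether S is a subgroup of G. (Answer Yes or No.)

(5,1) ∈ S but its inverse (1,1) ∉ S, so S is not a subgroup.

No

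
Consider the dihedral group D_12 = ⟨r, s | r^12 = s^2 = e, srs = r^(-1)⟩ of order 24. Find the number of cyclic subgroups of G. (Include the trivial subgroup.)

18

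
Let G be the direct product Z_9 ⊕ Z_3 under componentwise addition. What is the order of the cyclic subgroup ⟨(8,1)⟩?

9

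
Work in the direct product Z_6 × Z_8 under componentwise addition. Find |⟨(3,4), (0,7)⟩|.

16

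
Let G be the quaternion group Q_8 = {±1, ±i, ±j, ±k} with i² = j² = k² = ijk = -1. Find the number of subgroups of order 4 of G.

3

|G| = 8 and 4 | 8, so subgroups of order 4 are possible by Lagrange.
The subgroups of order 4 are: {1, -1, i, -i}; {1, -1, j, -j}; {1, -1, k, -k}.
So G has 3 subgroups of order 4.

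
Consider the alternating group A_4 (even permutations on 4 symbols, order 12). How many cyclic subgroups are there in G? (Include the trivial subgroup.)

8

A cyclic subgroup of order d is generated by each of its φ(d) elements of order d, so the cyclic subgroups of order d number (#elements of order d)/φ(d).
Cyclic subgroups by order — order 1: 1; order 2: 3; order 3: 4.
Total: 8.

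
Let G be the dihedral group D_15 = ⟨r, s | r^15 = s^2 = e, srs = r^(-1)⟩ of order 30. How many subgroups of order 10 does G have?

3

|G| = 30 and 10 | 30, so subgroups of order 10 are possible by Lagrange.
The subgroups of order 10 are: {e, r^3, r^6, r^9, r^12, rs, r^4s, r^7s, r^10s, r^13s}; {e, r^3, r^6, r^9, r^12, r^2s, r^5s, r^8s, r^11s, r^14s}; {e, r^3, r^6, r^9, r^12, s, r^3s, r^6s, r^9s, r^12s}.
So G has 3 subgroups of order 10.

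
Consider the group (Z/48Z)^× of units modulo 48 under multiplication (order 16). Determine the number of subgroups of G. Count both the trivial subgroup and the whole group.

27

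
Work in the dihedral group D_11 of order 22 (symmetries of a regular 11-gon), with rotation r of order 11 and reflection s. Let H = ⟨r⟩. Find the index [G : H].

|⟨r⟩| = 11 and |G| = 22.
By Lagrange, [G : H] = |G|/|H| = 22/11 = 2.

2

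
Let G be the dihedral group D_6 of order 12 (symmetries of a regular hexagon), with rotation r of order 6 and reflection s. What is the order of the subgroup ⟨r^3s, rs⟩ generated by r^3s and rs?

6

|⟨r^3s⟩| = 2 and |⟨rs⟩| = 2, so |H| is a multiple of lcm(2, 2) = 2 and divides |G| = 12.
Closing under the operation: H = {e, r^2, r^4, rs, r^3s, r^5s}, so |H| = 6.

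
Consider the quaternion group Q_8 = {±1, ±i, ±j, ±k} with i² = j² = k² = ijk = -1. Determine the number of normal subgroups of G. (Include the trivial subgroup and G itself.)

6

G has 6 subgroups. Checking conjugation-invariance by order — order 1: 1/1 normal; order 2: 1/1 normal; order 4: 3/3 normal; order 8: 1/1 normal.
Total normal subgroups: 6.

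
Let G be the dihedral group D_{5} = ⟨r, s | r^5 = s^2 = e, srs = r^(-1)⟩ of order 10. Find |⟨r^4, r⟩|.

5

|⟨r^4⟩| = 5 and |⟨r⟩| = 5, so |H| is a multiple of lcm(5, 5) = 5 and divides |G| = 10.
Closing under the operation: H = {e, r, r^2, r^3, r^4}, so |H| = 5.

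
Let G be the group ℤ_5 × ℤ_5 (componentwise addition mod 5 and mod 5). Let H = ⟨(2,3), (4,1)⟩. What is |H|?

5

|⟨(2,3)⟩| = 5 and |⟨(4,1)⟩| = 5, so |H| is a multiple of lcm(5, 5) = 5 and divides |G| = 25.
Closing under the operation: H = {(0,0), (1,4), (2,3), (3,2), (4,1)}, so |H| = 5.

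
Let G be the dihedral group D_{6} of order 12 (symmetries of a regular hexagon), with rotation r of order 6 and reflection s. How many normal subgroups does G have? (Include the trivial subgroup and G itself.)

7

G has 16 subgroups. Checking conjugation-invariance by order — order 1: 1/1 normal; order 2: 1/7 normal; order 3: 1/1 normal; order 4: 0/3 normal; order 6: 3/3 normal; order 12: 1/1 normal.
Total normal subgroups: 7.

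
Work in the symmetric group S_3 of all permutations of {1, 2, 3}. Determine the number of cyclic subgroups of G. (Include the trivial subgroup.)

5

Each element a generates a cyclic subgroup ⟨a⟩; distinct elements may generate the same one (a cyclic group of order d has φ(d) generators).
Cyclic subgroups by order — order 1: 1; order 2: 3; order 3: 1.
Total: 5.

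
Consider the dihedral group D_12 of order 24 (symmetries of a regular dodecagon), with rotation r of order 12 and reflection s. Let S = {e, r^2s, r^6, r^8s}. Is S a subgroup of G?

|S| = 4 divides |G| = 24, consistent with Lagrange.
S contains the identity, every element's inverse is in S, and S is closed under ·: it is a subgroup.

Yes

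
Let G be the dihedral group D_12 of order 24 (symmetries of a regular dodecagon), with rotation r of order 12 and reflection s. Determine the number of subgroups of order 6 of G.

5

|G| = 24 and 6 | 24, so subgroups of order 6 are possible by Lagrange.
The subgroups of order 6 are: {e, r^2, r^4, r^6, r^8, r^10}; {e, r^4, r^8, r^2s, r^6s, r^10s}; {e, r^4, r^8, r^3s, r^7s, r^11s}; {e, r^4, r^8, s, r^4s, r^8s}; … (5 in all).
So G has 5 subgroups of order 6.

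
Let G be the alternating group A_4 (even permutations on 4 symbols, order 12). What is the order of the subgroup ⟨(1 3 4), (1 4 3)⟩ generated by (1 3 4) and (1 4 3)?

|⟨(1 3 4)⟩| = 3 and |⟨(1 4 3)⟩| = 3, so |H| is a multiple of lcm(3, 3) = 3 and divides |G| = 12.
Closing under the operation: H = {e, (1 3 4), (1 4 3)}, so |H| = 3.

3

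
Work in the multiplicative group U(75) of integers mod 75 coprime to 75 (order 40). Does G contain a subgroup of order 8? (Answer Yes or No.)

8 | 40. A subgroup of order 8 is {1, 7, 26, 32, 43, 49, 68, 74}.

Yes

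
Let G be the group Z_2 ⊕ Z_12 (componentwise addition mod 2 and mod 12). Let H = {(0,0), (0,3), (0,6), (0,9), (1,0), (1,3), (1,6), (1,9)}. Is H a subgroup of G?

Yes

|H| = 8 divides |G| = 24, consistent with Lagrange.
H contains the identity, every element's inverse is in H, and H is closed under +: it is a subgroup.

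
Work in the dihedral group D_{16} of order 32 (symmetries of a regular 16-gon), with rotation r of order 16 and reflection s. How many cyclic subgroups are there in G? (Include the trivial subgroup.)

21

A cyclic subgroup of order d is generated by each of its φ(d) elements of order d, so the cyclic subgroups of order d number (#elements of order d)/φ(d).
Cyclic subgroups by order — order 1: 1; order 2: 17; order 4: 1; order 8: 1; order 16: 1.
Total: 21.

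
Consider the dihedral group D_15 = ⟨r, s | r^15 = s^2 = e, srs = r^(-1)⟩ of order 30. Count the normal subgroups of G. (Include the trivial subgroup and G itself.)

5

G has 28 subgroups. Checking conjugation-invariance by order — order 1: 1/1 normal; order 2: 0/15 normal; order 3: 1/1 normal; order 5: 1/1 normal; order 6: 0/5 normal; order 10: 0/3 normal; order 15: 1/1 normal; order 30: 1/1 normal.
Total normal subgroups: 5.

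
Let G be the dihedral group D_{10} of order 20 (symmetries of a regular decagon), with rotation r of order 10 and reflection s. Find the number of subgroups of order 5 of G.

1

|G| = 20 and 5 | 20, so subgroups of order 5 are possible by Lagrange.
The subgroups of order 5 are: {e, r^2, r^4, r^6, r^8}.
So G has 1 subgroup of order 5.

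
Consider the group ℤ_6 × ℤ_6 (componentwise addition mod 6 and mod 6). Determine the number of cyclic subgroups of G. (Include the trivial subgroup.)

20

Each element a generates a cyclic subgroup ⟨a⟩; distinct elements may generate the same one (a cyclic group of order d has φ(d) generators).
Cyclic subgroups by order — order 1: 1; order 2: 3; order 3: 4; order 6: 12.
Total: 20.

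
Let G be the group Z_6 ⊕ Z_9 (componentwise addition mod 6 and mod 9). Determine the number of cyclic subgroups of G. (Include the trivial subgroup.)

A cyclic subgroup of order d is generated by each of its φ(d) elements of order d, so the cyclic subgroups of order d number (#elements of order d)/φ(d).
Cyclic subgroups by order — order 1: 1; order 2: 1; order 3: 4; order 6: 4; order 9: 3; order 18: 3.
Total: 16.

16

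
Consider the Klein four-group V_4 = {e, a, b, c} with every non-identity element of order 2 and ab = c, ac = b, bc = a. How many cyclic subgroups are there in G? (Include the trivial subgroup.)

4

A cyclic subgroup of order d is generated by each of its φ(d) elements of order d, so the cyclic subgroups of order d number (#elements of order d)/φ(d).
Cyclic subgroups by order — order 1: 1; order 2: 3.
Total: 4.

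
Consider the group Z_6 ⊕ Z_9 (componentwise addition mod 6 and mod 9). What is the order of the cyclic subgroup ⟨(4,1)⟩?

9

The order of (4,1) in Z_6 × Z_9 is lcm(ord(4) in Z_6, ord(1) in Z_9).
ord(4) = 3 and ord(1) = 9, so |⟨(4,1)⟩| = lcm(3, 9) = 9.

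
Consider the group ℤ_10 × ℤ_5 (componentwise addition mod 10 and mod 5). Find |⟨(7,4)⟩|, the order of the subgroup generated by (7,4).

10

The order of (7,4) in Z_10 × Z_5 is lcm(ord(7) in Z_10, ord(4) in Z_5).
ord(7) = 10 and ord(4) = 5, so |⟨(7,4)⟩| = lcm(10, 5) = 10.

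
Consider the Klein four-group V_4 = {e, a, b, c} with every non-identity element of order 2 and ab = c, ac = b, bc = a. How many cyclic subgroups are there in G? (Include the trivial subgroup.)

Each element a generates a cyclic subgroup ⟨a⟩; distinct elements may generate the same one (a cyclic group of order d has φ(d) generators).
Cyclic subgroups by order — order 1: 1; order 2: 3.
Total: 4.

4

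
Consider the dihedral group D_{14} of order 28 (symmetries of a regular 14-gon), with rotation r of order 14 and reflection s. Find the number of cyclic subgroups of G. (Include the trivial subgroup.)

Group the elements of G by the cyclic subgroup they generate; each cyclic subgroup of order d accounts for φ(d) elements.
Cyclic subgroups by order — order 1: 1; order 2: 15; order 7: 1; order 14: 1.
Total: 18.

18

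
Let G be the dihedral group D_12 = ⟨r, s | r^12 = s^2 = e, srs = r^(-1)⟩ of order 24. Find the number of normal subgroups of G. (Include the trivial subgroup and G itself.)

G has 34 subgroups. Checking conjugation-invariance by order — order 1: 1/1 normal; order 2: 1/13 normal; order 3: 1/1 normal; order 4: 1/7 normal; order 6: 1/5 normal; order 8: 0/3 normal; order 12: 3/3 normal; order 24: 1/1 normal.
Total normal subgroups: 9.

9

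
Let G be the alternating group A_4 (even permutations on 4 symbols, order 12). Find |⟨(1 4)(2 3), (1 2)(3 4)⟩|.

4

|⟨(1 4)(2 3)⟩| = 2 and |⟨(1 2)(3 4)⟩| = 2, so |H| is a multiple of lcm(2, 2) = 2 and divides |G| = 12.
Closing under the operation: H = {e, (1 2)(3 4), (1 3)(2 4), (1 4)(2 3)}, so |H| = 4.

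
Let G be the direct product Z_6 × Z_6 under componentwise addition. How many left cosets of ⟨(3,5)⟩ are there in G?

6

|⟨(3,5)⟩| = 6 and |G| = 36.
By Lagrange, [G : H] = |G|/|H| = 36/6 = 6.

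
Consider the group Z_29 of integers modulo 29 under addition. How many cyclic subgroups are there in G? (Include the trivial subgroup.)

Group the elements of G by the cyclic subgroup they generate; each cyclic subgroup of order d accounts for φ(d) elements.
Cyclic subgroups by order — order 1: 1; order 29: 1.
Total: 2.

2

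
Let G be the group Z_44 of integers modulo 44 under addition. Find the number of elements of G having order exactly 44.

In a cyclic group of order 44, the number of elements of order d (for d | 44) is φ(d).
φ(44) = 20.

20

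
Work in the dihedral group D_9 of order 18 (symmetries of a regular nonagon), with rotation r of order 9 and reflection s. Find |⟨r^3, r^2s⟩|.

6

|⟨r^3⟩| = 3 and |⟨r^2s⟩| = 2, so |H| is a multiple of lcm(3, 2) = 6 and divides |G| = 18.
Closing under the operation: H = {e, r^3, r^6, r^2s, r^5s, r^8s}, so |H| = 6.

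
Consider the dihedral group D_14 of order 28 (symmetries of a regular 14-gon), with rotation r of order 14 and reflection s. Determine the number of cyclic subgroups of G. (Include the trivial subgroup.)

Each element a generates a cyclic subgroup ⟨a⟩; distinct elements may generate the same one (a cyclic group of order d has φ(d) generators).
Cyclic subgroups by order — order 1: 1; order 2: 15; order 7: 1; order 14: 1.
Total: 18.

18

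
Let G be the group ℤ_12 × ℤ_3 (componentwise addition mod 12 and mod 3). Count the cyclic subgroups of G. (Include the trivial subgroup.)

Group the elements of G by the cyclic subgroup they generate; each cyclic subgroup of order d accounts for φ(d) elements.
Cyclic subgroups by order — order 1: 1; order 2: 1; order 3: 4; order 4: 1; order 6: 4; order 12: 4.
Total: 15.

15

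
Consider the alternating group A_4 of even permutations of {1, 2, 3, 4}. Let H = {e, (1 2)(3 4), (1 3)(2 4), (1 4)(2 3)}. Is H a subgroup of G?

|H| = 4 divides |G| = 12, consistent with Lagrange.
H contains the identity, every element's inverse is in H, and H is closed under ∘: it is a subgroup.

Yes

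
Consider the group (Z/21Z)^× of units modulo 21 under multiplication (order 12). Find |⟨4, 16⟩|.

|⟨4⟩| = 3 and |⟨16⟩| = 3, so |H| is a multiple of lcm(3, 3) = 3 and divides |G| = 12.
Closing under the operation: H = {1, 4, 16}, so |H| = 3.

3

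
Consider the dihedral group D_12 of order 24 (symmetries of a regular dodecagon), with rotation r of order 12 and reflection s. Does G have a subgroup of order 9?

9 does not divide |G| = 24, so by Lagrange no subgroup of order 9 exists.

No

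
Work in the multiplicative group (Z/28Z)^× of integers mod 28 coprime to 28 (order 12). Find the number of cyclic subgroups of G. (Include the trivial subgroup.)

8

Each element a generates a cyclic subgroup ⟨a⟩; distinct elements may generate the same one (a cyclic group of order d has φ(d) generators).
Cyclic subgroups by order — order 1: 1; order 2: 3; order 3: 1; order 6: 3.
Total: 8.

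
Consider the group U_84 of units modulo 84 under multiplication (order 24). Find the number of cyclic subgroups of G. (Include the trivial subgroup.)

16

A cyclic subgroup of order d is generated by each of its φ(d) elements of order d, so the cyclic subgroups of order d number (#elements of order d)/φ(d).
Cyclic subgroups by order — order 1: 1; order 2: 7; order 3: 1; order 6: 7.
Total: 16.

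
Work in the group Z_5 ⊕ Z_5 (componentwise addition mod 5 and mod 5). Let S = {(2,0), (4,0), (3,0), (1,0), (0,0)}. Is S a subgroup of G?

Yes

|S| = 5 divides |G| = 25, consistent with Lagrange.
S contains the identity, every element's inverse is in S, and S is closed under +: it is a subgroup.
In fact S = ⟨(4,0)⟩.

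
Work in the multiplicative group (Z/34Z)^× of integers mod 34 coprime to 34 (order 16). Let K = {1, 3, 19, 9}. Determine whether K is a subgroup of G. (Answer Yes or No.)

3 ∈ K but its inverse 23 ∉ K, so K is not a subgroup.

No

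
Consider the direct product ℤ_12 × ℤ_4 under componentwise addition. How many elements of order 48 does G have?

0

An element (a,b) has order lcm(ord(a), ord(b)); count pairs with lcm equal to 48.
Enumerating gives 0 such elements.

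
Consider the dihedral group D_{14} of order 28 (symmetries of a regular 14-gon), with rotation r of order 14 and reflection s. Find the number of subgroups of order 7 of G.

|G| = 28 and 7 | 28, so subgroups of order 7 are possible by Lagrange.
The subgroups of order 7 are: {e, r^2, r^4, r^6, r^8, r^10, r^12}.
So G has 1 subgroup of order 7.

1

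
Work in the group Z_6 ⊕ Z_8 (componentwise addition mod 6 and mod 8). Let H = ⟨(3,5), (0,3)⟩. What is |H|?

|⟨(3,5)⟩| = 8 and |⟨(0,3)⟩| = 8, so |H| is a multiple of lcm(8, 8) = 8 and divides |G| = 48.
Closing under the operation: H = {(0,0), (0,1), (0,2), (0,3), (0,4), (0,5), (0,6), (0,7), (3,0), (3,1), (3,2), (3,3), (3,4), (3,5), (3,6), (3,7)}, so |H| = 16.

16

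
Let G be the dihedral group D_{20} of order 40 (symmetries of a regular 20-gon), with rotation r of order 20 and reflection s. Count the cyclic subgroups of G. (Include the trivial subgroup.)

26

Each element a generates a cyclic subgroup ⟨a⟩; distinct elements may generate the same one (a cyclic group of order d has φ(d) generators).
Cyclic subgroups by order — order 1: 1; order 2: 21; order 4: 1; order 5: 1; order 10: 1; order 20: 1.
Total: 26.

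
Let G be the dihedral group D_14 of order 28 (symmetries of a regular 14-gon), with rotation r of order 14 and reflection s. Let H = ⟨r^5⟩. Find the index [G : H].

|⟨r^5⟩| = 14 and |G| = 28.
By Lagrange, [G : H] = |G|/|H| = 28/14 = 2.

2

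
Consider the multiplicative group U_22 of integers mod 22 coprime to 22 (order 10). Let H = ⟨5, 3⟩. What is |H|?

5

|⟨5⟩| = 5 and |⟨3⟩| = 5, so |H| is a multiple of lcm(5, 5) = 5 and divides |G| = 10.
Closing under the operation: H = {1, 3, 5, 9, 15}, so |H| = 5.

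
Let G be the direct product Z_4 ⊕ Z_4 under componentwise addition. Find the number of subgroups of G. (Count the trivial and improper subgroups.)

|G| = 16, so by Lagrange every subgroup order divides 16. Divisors: 1, 2, 4, 8, 16.
Subgroups by order — order 1: 1; order 2: 3; order 4: 7; order 8: 3; order 16: 1.
Total: 1 + 3 + 7 + 3 + 1 = 15.

15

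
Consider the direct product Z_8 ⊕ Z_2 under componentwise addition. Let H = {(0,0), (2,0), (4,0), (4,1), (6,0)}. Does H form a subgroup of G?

No

|H| = 5 does not divide |G| = 16, so by Lagrange H is not a subgroup.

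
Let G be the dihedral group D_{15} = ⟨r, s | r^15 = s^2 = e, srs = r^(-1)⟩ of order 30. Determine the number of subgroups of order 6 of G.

5

|G| = 30 and 6 | 30, so subgroups of order 6 are possible by Lagrange.
The subgroups of order 6 are: {e, r^5, r^10, s, r^5s, r^10s}; {e, r^5, r^10, rs, r^6s, r^11s}; {e, r^5, r^10, r^2s, r^7s, r^12s}; {e, r^5, r^10, r^3s, r^8s, r^13s}; … (5 in all).
So G has 5 subgroups of order 6.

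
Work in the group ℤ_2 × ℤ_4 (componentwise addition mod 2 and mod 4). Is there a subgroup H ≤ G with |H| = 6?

6 does not divide |G| = 8, so by Lagrange no subgroup of order 6 exists.

No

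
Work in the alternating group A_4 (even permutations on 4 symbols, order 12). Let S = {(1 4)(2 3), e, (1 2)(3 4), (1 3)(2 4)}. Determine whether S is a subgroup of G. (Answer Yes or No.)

Yes

|S| = 4 divides |G| = 12, consistent with Lagrange.
S contains the identity, every element's inverse is in S, and S is closed under ∘: it is a subgroup.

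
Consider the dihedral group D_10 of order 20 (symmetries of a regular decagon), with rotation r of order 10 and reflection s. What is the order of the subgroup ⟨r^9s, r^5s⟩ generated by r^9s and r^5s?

10

|⟨r^9s⟩| = 2 and |⟨r^5s⟩| = 2, so |H| is a multiple of lcm(2, 2) = 2 and divides |G| = 20.
Closing under the operation: H = {e, r^2, r^4, r^6, r^8, rs, r^3s, r^5s, r^7s, r^9s}, so |H| = 10.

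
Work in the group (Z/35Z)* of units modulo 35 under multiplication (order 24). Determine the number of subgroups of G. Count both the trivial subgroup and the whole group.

|G| = 24, so by Lagrange every subgroup order divides 24. Divisors: 1, 2, 3, 4, 6, 8, 12, 24.
Subgroups by order — order 1: 1; order 2: 3; order 3: 1; order 4: 3; order 6: 3; order 8: 1; order 12: 3; order 24: 1.
Total: 1 + 3 + 1 + 3 + 3 + 1 + 3 + 1 = 16.

16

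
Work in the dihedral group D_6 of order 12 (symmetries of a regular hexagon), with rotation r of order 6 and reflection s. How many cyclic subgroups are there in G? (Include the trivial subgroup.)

10

A cyclic subgroup of order d is generated by each of its φ(d) elements of order d, so the cyclic subgroups of order d number (#elements of order d)/φ(d).
Cyclic subgroups by order — order 1: 1; order 2: 7; order 3: 1; order 6: 1.
Total: 10.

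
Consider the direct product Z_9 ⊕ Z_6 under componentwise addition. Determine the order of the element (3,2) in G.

3

The order of (3,2) in Z_9 × Z_6 is lcm(ord(3) in Z_9, ord(2) in Z_6).
ord(3) = 3 and ord(2) = 3, so |⟨(3,2)⟩| = lcm(3, 3) = 3.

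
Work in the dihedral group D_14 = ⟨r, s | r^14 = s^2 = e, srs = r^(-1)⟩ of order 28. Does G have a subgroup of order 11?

11 does not divide |G| = 28, so by Lagrange no subgroup of order 11 exists.

No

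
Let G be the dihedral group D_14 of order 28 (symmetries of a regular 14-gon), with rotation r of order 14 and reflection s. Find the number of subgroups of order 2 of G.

|G| = 28 and 2 | 28, so subgroups of order 2 are possible by Lagrange.
The subgroups of order 2 are: {e, r^10s}; {e, r^11s}; {e, r^12s}; {e, r^13s}; … (15 in all).
So G has 15 subgroups of order 2.

15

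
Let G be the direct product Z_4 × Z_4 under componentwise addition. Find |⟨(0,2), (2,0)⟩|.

4

|⟨(0,2)⟩| = 2 and |⟨(2,0)⟩| = 2, so |H| is a multiple of lcm(2, 2) = 2 and divides |G| = 16.
Closing under the operation: H = {(0,0), (0,2), (2,0), (2,2)}, so |H| = 4.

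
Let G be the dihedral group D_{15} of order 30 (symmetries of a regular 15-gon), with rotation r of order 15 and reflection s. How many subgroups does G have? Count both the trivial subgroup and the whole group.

28

|G| = 30, so by Lagrange every subgroup order divides 30. Divisors: 1, 2, 3, 5, 6, 10, 15, 30.
Subgroups by order — order 1: 1; order 2: 15; order 3: 1; order 5: 1; order 6: 5; order 10: 3; order 15: 1; order 30: 1.
Total: 1 + 15 + 1 + 1 + 5 + 3 + 1 + 1 = 28.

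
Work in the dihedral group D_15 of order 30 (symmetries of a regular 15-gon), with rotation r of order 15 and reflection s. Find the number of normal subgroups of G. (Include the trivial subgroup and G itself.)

5

G has 28 subgroups. Checking conjugation-invariance by order — order 1: 1/1 normal; order 2: 0/15 normal; order 3: 1/1 normal; order 5: 1/1 normal; order 6: 0/5 normal; order 10: 0/3 normal; order 15: 1/1 normal; order 30: 1/1 normal.
Total normal subgroups: 5.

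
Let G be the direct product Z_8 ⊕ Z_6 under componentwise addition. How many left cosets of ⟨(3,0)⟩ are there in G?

6

|⟨(3,0)⟩| = 8 and |G| = 48.
By Lagrange, [G : H] = |G|/|H| = 48/8 = 6.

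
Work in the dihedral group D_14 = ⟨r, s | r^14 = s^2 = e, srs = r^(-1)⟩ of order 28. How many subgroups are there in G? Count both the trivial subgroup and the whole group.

|G| = 28, so by Lagrange every subgroup order divides 28. Divisors: 1, 2, 4, 7, 14, 28.
Subgroups by order — order 1: 1; order 2: 15; order 4: 7; order 7: 1; order 14: 3; order 28: 1.
Total: 1 + 15 + 7 + 1 + 3 + 1 = 28.

28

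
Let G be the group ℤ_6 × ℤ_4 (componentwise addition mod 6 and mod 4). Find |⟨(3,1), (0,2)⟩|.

4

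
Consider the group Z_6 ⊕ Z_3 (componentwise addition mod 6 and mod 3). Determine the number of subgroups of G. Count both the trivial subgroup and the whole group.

12

|G| = 18, so by Lagrange every subgroup order divides 18. Divisors: 1, 2, 3, 6, 9, 18.
Subgroups by order — order 1: 1; order 2: 1; order 3: 4; order 6: 4; order 9: 1; order 18: 1.
Total: 1 + 1 + 4 + 4 + 1 + 1 = 12.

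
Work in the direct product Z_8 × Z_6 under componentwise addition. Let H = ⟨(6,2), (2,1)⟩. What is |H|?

24

|⟨(6,2)⟩| = 12 and |⟨(2,1)⟩| = 12, so |H| is a multiple of lcm(12, 12) = 12 and divides |G| = 48.
Closing under the operation: H = {(0,0), (0,1), (0,2), (0,3), (0,4), (0,5), (2,0), (2,1), (2,2), (2,3), (2,4), (2,5), (4,0), (4,1), (4,2), (4,3), (4,4), (4,5), (6,0), (6,1), (6,2), (6,3), (6,4), (6,5)}, so |H| = 24.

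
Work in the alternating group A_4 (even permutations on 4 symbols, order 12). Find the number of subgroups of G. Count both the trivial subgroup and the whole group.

10

|G| = 12, so by Lagrange every subgroup order divides 12. Divisors: 1, 2, 3, 4, 6, 12.
Subgroups by order — order 1: 1; order 2: 3; order 3: 4; order 4: 1; order 6: 0; order 12: 1.
Total: 1 + 3 + 4 + 1 + 0 + 1 = 10.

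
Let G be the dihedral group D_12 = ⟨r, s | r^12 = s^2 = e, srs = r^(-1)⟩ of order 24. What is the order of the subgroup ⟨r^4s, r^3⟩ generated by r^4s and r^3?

|⟨r^4s⟩| = 2 and |⟨r^3⟩| = 4, so |H| is a multiple of lcm(2, 4) = 4 and divides |G| = 24.
Closing under the operation: H = {e, r^3, r^6, r^9, rs, r^4s, r^7s, r^10s}, so |H| = 8.

8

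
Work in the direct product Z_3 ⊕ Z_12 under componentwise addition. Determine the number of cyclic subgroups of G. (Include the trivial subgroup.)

15

Group the elements of G by the cyclic subgroup they generate; each cyclic subgroup of order d accounts for φ(d) elements.
Cyclic subgroups by order — order 1: 1; order 2: 1; order 3: 4; order 4: 1; order 6: 4; order 12: 4.
Total: 15.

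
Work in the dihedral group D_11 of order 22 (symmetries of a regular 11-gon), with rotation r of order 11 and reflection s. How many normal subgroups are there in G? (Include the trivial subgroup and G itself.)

3

G has 14 subgroups. Checking conjugation-invariance by order — order 1: 1/1 normal; order 2: 0/11 normal; order 11: 1/1 normal; order 22: 1/1 normal.
Total normal subgroups: 3.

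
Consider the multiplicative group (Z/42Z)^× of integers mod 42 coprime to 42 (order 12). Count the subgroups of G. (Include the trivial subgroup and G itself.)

10

|G| = 12, so by Lagrange every subgroup order divides 12. Divisors: 1, 2, 3, 4, 6, 12.
Subgroups by order — order 1: 1; order 2: 3; order 3: 1; order 4: 1; order 6: 3; order 12: 1.
Total: 1 + 3 + 1 + 1 + 3 + 1 = 10.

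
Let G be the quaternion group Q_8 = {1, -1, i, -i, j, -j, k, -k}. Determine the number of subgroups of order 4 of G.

3

|G| = 8 and 4 | 8, so subgroups of order 4 are possible by Lagrange.
The subgroups of order 4 are: {1, -1, i, -i}; {1, -1, j, -j}; {1, -1, k, -k}.
So G has 3 subgroups of order 4.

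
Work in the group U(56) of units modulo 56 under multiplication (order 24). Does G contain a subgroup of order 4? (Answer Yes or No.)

4 | 24. A subgroup of order 4 is {1, 13, 15, 27}.

Yes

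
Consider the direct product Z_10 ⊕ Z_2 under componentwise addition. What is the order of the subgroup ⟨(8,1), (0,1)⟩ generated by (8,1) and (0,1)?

10

|⟨(8,1)⟩| = 10 and |⟨(0,1)⟩| = 2, so |H| is a multiple of lcm(10, 2) = 10 and divides |G| = 20.
Closing under the operation: H = {(0,0), (0,1), (2,0), (2,1), (4,0), (4,1), (6,0), (6,1), (8,0), (8,1)}, so |H| = 10.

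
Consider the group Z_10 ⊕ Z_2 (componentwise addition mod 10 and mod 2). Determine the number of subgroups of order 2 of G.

3

|G| = 20 and 2 | 20, so subgroups of order 2 are possible by Lagrange.
The subgroups of order 2 are: {(0,0), (0,1)}; {(0,0), (5,0)}; {(0,0), (5,1)}.
So G has 3 subgroups of order 2.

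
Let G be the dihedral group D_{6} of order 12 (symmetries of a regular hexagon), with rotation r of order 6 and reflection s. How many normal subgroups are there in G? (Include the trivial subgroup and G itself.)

G has 16 subgroups. Checking conjugation-invariance by order — order 1: 1/1 normal; order 2: 1/7 normal; order 3: 1/1 normal; order 4: 0/3 normal; order 6: 3/3 normal; order 12: 1/1 normal.
Total normal subgroups: 7.

7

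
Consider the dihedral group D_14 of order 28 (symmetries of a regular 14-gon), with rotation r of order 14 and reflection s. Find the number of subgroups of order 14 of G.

|G| = 28 and 14 | 28, so subgroups of order 14 are possible by Lagrange.
The subgroups of order 14 are: {e, r, r^2, r^3, r^4, r^5, r^6, r^7, r^8, r^9, r^10, r^11, r^12, r^13}; {e, r^2, r^4, r^6, r^8, r^10, r^12, s, r^2s, r^4s, r^6s, r^8s, r^10s, r^12s}; {e, r^2, r^4, r^6, r^8, r^10, r^12, rs, r^3s, r^5s, r^7s, r^9s, r^11s, r^13s}.
So G has 3 subgroups of order 14.

3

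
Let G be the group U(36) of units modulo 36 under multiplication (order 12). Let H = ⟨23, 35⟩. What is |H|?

6

|⟨23⟩| = 6 and |⟨35⟩| = 2, so |H| is a multiple of lcm(6, 2) = 6 and divides |G| = 12.
Closing under the operation: H = {1, 11, 13, 23, 25, 35}, so |H| = 6.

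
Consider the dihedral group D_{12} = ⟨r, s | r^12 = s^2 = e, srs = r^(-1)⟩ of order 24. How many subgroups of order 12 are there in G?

3

|G| = 24 and 12 | 24, so subgroups of order 12 are possible by Lagrange.
The subgroups of order 12 are: {e, r, r^2, r^3, r^4, r^5, r^6, r^7, r^8, r^9, r^10, r^11}; {e, r^2, r^4, r^6, r^8, r^10, s, r^2s, r^4s, r^6s, r^8s, r^10s}; {e, r^2, r^4, r^6, r^8, r^10, rs, r^3s, r^5s, r^7s, r^9s, r^11s}.
So G has 3 subgroups of order 12.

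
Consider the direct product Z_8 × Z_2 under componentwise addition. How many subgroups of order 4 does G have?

|G| = 16 and 4 | 16, so subgroups of order 4 are possible by Lagrange.
The subgroups of order 4 are: {(0,0), (0,1), (4,0), (4,1)}; {(0,0), (2,0), (4,0), (6,0)}; {(0,0), (2,1), (4,0), (6,1)}.
So G has 3 subgroups of order 4.

3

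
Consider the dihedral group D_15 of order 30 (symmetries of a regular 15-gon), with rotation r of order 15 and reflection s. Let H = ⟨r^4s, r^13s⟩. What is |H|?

|⟨r^4s⟩| = 2 and |⟨r^13s⟩| = 2, so |H| is a multiple of lcm(2, 2) = 2 and divides |G| = 30.
Closing under the operation: H = {e, r^3, r^6, r^9, r^12, rs, r^4s, r^7s, r^10s, r^13s}, so |H| = 10.

10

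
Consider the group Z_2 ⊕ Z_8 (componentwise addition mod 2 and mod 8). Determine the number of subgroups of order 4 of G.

3

|G| = 16 and 4 | 16, so subgroups of order 4 are possible by Lagrange.
The subgroups of order 4 are: {(0,0), (0,2), (0,4), (0,6)}; {(0,0), (0,4), (1,0), (1,4)}; {(0,0), (0,4), (1,2), (1,6)}.
So G has 3 subgroups of order 4.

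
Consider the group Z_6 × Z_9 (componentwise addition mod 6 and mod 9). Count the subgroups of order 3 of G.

4

|G| = 54 and 3 | 54, so subgroups of order 3 are possible by Lagrange.
The subgroups of order 3 are: {(0,0), (0,3), (0,6)}; {(0,0), (2,0), (4,0)}; {(0,0), (2,3), (4,6)}; {(0,0), (2,6), (4,3)}.
So G has 4 subgroups of order 3.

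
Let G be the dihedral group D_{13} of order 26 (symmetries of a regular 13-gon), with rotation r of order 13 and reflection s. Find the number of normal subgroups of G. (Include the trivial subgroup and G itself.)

3

G has 16 subgroups. Checking conjugation-invariance by order — order 1: 1/1 normal; order 2: 0/13 normal; order 13: 1/1 normal; order 26: 1/1 normal.
Total normal subgroups: 3.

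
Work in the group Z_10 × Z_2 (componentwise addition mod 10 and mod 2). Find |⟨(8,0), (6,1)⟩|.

10

|⟨(8,0)⟩| = 5 and |⟨(6,1)⟩| = 10, so |H| is a multiple of lcm(5, 10) = 10 and divides |G| = 20.
Closing under the operation: H = {(0,0), (0,1), (2,0), (2,1), (4,0), (4,1), (6,0), (6,1), (8,0), (8,1)}, so |H| = 10.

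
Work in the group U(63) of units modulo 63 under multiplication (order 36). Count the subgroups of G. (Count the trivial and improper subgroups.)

30

|G| = 36, so by Lagrange every subgroup order divides 36. Divisors: 1, 2, 3, 4, 6, 9, 12, 18, 36.
Subgroups by order — order 1: 1; order 2: 3; order 3: 4; order 4: 1; order 6: 12; order 9: 1; order 12: 4; order 18: 3; order 36: 1.
Total: 1 + 3 + 4 + 1 + 12 + 1 + 4 + 3 + 1 = 30.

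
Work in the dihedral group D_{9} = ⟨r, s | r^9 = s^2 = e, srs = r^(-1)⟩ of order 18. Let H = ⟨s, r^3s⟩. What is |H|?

6

|⟨s⟩| = 2 and |⟨r^3s⟩| = 2, so |H| is a multiple of lcm(2, 2) = 2 and divides |G| = 18.
Closing under the operation: H = {e, r^3, r^6, s, r^3s, r^6s}, so |H| = 6.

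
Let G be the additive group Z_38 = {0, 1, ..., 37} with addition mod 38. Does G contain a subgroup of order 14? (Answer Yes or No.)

No

14 does not divide |G| = 38, so by Lagrange no subgroup of order 14 exists.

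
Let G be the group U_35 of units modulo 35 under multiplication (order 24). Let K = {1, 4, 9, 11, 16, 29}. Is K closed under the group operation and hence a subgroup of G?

Yes

|K| = 6 divides |G| = 24, consistent with Lagrange.
K contains the identity, every element's inverse is in K, and K is closed under ·: it is a subgroup.
In fact K = ⟨4⟩.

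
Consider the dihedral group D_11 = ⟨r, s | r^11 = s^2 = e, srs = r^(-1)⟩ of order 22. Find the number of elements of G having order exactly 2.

Enumerating element orders in G gives 11 elements of order 2.

11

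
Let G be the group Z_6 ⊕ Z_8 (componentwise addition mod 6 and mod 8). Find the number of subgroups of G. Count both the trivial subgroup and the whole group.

22

|G| = 48, so by Lagrange every subgroup order divides 48. Divisors: 1, 2, 3, 4, 6, 8, 12, 16, 24, 48.
Subgroups by order — order 1: 1; order 2: 3; order 3: 1; order 4: 3; order 6: 3; order 8: 3; order 12: 3; order 16: 1; order 24: 3; order 48: 1.
Total: 1 + 3 + 1 + 3 + 3 + 3 + 3 + 1 + 3 + 1 = 22.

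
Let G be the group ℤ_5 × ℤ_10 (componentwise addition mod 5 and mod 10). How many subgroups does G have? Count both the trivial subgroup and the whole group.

16

|G| = 50, so by Lagrange every subgroup order divides 50. Divisors: 1, 2, 5, 10, 25, 50.
Subgroups by order — order 1: 1; order 2: 1; order 5: 6; order 10: 6; order 25: 1; order 50: 1.
Total: 1 + 1 + 6 + 6 + 1 + 1 = 16.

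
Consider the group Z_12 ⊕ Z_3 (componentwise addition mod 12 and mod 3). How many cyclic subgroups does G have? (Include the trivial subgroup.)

15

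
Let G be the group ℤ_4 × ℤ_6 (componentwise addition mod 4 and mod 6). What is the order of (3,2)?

12

The order of (3,2) in Z_4 × Z_6 is lcm(ord(3) in Z_4, ord(2) in Z_6).
ord(3) = 4 and ord(2) = 3, so |⟨(3,2)⟩| = lcm(4, 3) = 12.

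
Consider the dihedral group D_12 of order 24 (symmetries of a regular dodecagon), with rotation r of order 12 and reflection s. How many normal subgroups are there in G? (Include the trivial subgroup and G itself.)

9

G has 34 subgroups. Checking conjugation-invariance by order — order 1: 1/1 normal; order 2: 1/13 normal; order 3: 1/1 normal; order 4: 1/7 normal; order 6: 1/5 normal; order 8: 0/3 normal; order 12: 3/3 normal; order 24: 1/1 normal.
Total normal subgroups: 9.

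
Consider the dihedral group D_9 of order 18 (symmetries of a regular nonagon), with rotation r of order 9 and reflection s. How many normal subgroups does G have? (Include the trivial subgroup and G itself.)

4

G has 16 subgroups. Checking conjugation-invariance by order — order 1: 1/1 normal; order 2: 0/9 normal; order 3: 1/1 normal; order 6: 0/3 normal; order 9: 1/1 normal; order 18: 1/1 normal.
Total normal subgroups: 4.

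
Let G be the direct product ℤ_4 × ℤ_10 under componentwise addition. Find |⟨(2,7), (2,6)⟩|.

|⟨(2,7)⟩| = 10 and |⟨(2,6)⟩| = 10, so |H| is a multiple of lcm(10, 10) = 10 and divides |G| = 40.
Closing under the operation: H = {(0,0), (0,1), (0,2), (0,3), (0,4), (0,5), (0,6), (0,7), (0,8), (0,9), (2,0), (2,1), (2,2), (2,3), (2,4), (2,5), (2,6), (2,7), (2,8), (2,9)}, so |H| = 20.

20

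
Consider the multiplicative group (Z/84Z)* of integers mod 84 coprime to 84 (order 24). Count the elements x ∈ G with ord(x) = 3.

The elements of order 3 are: 25, 37.
That's 2.

2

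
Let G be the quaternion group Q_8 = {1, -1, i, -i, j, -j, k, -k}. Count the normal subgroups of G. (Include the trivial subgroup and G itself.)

G has 6 subgroups. Checking conjugation-invariance by order — order 1: 1/1 normal; order 2: 1/1 normal; order 4: 3/3 normal; order 8: 1/1 normal.
Total normal subgroups: 6.

6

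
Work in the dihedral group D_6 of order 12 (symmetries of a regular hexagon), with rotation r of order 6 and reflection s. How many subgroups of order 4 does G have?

3

|G| = 12 and 4 | 12, so subgroups of order 4 are possible by Lagrange.
The subgroups of order 4 are: {e, r^3, r^2s, r^5s}; {e, r^3, s, r^3s}; {e, r^3, rs, r^4s}.
So G has 3 subgroups of order 4.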